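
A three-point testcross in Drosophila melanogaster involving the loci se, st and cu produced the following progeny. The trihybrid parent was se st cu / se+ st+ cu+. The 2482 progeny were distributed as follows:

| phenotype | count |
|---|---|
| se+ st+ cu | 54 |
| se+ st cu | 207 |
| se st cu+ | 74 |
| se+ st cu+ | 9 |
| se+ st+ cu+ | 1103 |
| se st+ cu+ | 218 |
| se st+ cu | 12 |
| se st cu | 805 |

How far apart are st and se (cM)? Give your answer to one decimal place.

The two rarest classes, se st+ cu and se+ st cu+, are the double crossovers. Comparing them with the parentals, only the st allele has switched, so st is the middle locus and the order is se – st – cu.
Crossovers in the se–st interval produce the single-crossover classes se+ st cu and se st+ cu+ (207 + 218 = 425) plus the double crossovers (21).
RF(se–st) = (425 + 21) / 2482 = 446/2482 = 0.1797 → 18.0 cM.

18.0 cM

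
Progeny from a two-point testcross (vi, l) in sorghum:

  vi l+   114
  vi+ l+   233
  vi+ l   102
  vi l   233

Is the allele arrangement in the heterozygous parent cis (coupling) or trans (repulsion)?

The two most frequent classes are vi+ l+ (233) and vi l (233); these are the parental (non-recombinant) types.
So the F1 carried vi+ l+ on one chromosome and vi l on the other — the recessive alleles are on the same chromosome (cis / coupling).

cis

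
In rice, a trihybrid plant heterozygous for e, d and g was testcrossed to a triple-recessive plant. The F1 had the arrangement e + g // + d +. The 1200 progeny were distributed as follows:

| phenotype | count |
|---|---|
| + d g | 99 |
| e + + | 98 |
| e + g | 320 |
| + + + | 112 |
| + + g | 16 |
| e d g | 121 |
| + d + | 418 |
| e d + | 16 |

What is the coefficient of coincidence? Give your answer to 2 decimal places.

0.63

The two rarest classes, + + g and e d +, are the double crossovers. Comparing them with the parentals, only the e allele has switched, so e is the middle locus and the order is d – e – g.
d–e: (233 + 32)/1200 = 0.2208; e–g: (197 + 32)/1200 = 0.1908.
Expected DCO frequency = 0.2208 × 0.1908 ≈ 0.04213; observed = 32/1200 ≈ 0.02667.
Coefficient of coincidence = 0.02667/0.04213 ≈ 0.63.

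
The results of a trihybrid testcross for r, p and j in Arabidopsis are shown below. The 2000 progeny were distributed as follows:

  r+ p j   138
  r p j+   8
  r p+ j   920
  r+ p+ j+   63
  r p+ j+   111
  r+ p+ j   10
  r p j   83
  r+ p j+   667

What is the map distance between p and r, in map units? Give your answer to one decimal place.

8.2 map units

The two most frequent reciprocal classes, r p+ j and r+ p j+, are the parental types, so the F1 was r p+ j / r+ p j+.
The two rarest classes, r+ p+ j and r p j+, are the double crossovers. Comparing them with the parentals, only the r allele has switched, so r is the middle locus and the order is p – r – j.
Crossovers in the p–r interval produce the single-crossover classes r p j and r+ p+ j+ (83 + 63 = 146) plus the double crossovers (18).
RF(p–r) = (146 + 18) / 2000 = 164/2000 = 0.0820 → 8.2 map units.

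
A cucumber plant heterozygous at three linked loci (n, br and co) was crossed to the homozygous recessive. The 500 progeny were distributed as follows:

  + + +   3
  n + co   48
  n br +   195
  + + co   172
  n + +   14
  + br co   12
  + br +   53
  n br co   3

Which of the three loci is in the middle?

co

The two most frequent reciprocal classes, + + co and n br +, are the parental types, so the F1 was + + co / n br +.
The two rarest classes, + + + and n br co, are the double crossovers. Comparing them with the parentals, only the co allele has switched, so co is the middle locus and the order is br – co – n.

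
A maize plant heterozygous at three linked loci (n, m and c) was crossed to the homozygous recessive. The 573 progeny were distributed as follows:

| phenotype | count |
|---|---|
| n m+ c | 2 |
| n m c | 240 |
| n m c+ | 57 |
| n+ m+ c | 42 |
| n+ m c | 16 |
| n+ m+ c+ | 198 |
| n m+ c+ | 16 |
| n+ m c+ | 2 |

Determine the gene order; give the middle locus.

m

The two most frequent reciprocal classes, n+ m+ c+ and n m c, are the parental types, so the F1 was n+ m+ c+ / n m c.
The two rarest classes, n+ m c+ and n m+ c, are the double crossovers. Comparing them with the parentals, only the m allele has switched, so m is the middle locus and the order is c – m – n.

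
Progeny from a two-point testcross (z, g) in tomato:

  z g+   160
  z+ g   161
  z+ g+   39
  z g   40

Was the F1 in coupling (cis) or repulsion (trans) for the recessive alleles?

The two most frequent classes are z+ g (161) and z g+ (160); these are the parental (non-recombinant) types.
So the F1 carried z+ g on one chromosome and z g+ on the other — the recessive alleles are on opposite chromosomes (trans / repulsion).

trans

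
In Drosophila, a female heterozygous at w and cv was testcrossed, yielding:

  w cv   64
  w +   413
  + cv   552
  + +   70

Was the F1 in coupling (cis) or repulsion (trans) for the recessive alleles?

The two most frequent classes are + cv (552) and w + (413); these are the parental (non-recombinant) types.
So the F1 carried + cv on one chromosome and w + on the other — the recessive alleles are on opposite chromosomes (trans / repulsion).

trans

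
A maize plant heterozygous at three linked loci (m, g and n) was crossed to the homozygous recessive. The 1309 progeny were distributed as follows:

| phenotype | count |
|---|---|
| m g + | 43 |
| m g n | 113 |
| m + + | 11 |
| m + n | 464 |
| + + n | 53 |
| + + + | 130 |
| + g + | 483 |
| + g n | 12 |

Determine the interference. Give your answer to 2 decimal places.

The two most frequent reciprocal classes, m + n and + g +, are the parental types, so the F1 was m + n / + g +.
The two rarest classes, m + + and + g n, are the double crossovers. Comparing them with the parentals, only the n allele has switched, so n is the middle locus and the order is g – n – m.
g–n: (243 + 23)/1309 = 0.2032; n–m: (96 + 23)/1309 = 0.0909.
Expected DCO frequency = 0.2032 × 0.0909 ≈ 0.01847; observed = 23/1309 ≈ 0.01757.
Coefficient of coincidence = 0.01757/0.01847 ≈ 0.95; interference = 1 − 0.95 = 0.05.

0.05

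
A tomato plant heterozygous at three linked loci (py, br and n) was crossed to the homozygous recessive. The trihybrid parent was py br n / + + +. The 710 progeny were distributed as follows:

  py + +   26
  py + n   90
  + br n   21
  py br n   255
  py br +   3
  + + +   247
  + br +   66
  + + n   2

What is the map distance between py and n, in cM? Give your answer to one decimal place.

7.3 cM

The two rarest classes, py br + and + + n, are the double crossovers. Comparing them with the parentals, only the n allele has switched, so n is the middle locus and the order is py – n – br.
Crossovers in the py–n interval produce the single-crossover classes + br n and py + + (21 + 26 = 47) plus the double crossovers (5).
RF(py–n) = (47 + 5) / 710 = 52/710 = 0.0732 → 7.3 cM.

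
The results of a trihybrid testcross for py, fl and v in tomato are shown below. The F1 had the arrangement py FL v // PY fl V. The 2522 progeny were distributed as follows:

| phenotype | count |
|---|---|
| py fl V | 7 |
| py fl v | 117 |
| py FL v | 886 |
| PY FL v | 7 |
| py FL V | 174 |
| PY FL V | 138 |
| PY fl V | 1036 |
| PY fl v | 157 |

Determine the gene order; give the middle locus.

py

The two rarest classes, PY FL v and py fl V, are the double crossovers. Comparing them with the parentals, only the py allele has switched, so py is the middle locus and the order is v – py – fl.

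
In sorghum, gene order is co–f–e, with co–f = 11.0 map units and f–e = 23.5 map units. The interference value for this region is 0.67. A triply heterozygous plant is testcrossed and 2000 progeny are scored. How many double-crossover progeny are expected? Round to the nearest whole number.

17

Map distances give recombination frequencies of 0.110 and 0.235 for the two intervals.
With interference 0.67 (so coincidence = 0.33), expected double-crossover frequency = 0.110 × 0.235 × 0.33 = 0.00853.
Expected number = 0.00853 × 2000 = 17.06 ≈ 17.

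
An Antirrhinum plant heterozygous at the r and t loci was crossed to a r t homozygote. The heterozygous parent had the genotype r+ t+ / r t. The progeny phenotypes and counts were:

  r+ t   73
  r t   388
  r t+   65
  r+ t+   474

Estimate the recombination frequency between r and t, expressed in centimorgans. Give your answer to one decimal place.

The recombinant classes are r+ t and r t+: 73 + 65 = 138.
Recombination frequency = 138/1000 = 0.1380 ≈ 13.8%, i.e. 13.8 centimorgans.

13.8 centimorgans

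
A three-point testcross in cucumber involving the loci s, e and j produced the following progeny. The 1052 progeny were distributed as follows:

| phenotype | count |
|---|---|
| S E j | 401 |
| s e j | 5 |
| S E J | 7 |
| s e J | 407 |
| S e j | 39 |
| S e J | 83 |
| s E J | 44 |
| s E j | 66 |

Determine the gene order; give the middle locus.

j

The two most frequent reciprocal classes, S E j and s e J, are the parental types, so the F1 was S E j / s e J.
The two rarest classes, S E J and s e j, are the double crossovers. Comparing them with the parentals, only the j allele has switched, so j is the middle locus and the order is e – j – s.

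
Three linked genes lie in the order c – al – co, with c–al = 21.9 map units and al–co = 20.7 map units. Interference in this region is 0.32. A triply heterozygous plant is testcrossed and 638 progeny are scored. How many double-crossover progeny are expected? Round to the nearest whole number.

20

Map distances give recombination frequencies of 0.219 and 0.207 for the two intervals.
With interference 0.32 (so coincidence = 0.68), expected double-crossover frequency = 0.219 × 0.207 × 0.68 = 0.03083.
Expected number = 0.03083 × 638 = 19.67 ≈ 20.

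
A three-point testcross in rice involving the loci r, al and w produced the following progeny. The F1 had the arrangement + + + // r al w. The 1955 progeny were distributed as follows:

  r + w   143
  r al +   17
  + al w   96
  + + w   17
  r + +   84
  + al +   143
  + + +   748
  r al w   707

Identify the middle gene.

The two rarest classes, + + w and r al +, are the double crossovers. Comparing them with the parentals, only the w allele has switched, so w is the middle locus and the order is al – w – r.

w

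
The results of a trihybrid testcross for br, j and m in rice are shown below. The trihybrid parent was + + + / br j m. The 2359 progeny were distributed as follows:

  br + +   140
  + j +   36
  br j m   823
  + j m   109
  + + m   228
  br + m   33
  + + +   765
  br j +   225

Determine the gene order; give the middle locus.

j

The two rarest classes, + j + and br + m, are the double crossovers. Comparing them with the parentals, only the j allele has switched, so j is the middle locus and the order is br – j – m.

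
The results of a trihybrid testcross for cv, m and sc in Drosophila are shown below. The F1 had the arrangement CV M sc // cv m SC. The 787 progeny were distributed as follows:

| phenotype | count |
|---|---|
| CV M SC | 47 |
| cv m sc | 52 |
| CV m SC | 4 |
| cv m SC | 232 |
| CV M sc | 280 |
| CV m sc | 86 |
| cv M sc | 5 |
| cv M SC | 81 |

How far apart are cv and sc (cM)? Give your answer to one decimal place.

13.7 cM

The two rarest classes, cv M sc and CV m SC, are the double crossovers. Comparing them with the parentals, only the cv allele has switched, so cv is the middle locus and the order is m – cv – sc.
Crossovers in the cv–sc interval produce the single-crossover classes CV M SC and cv m sc (47 + 52 = 99) plus the double crossovers (9).
RF(cv–sc) = (99 + 9) / 787 = 108/787 = 0.1372 → 13.7 cM.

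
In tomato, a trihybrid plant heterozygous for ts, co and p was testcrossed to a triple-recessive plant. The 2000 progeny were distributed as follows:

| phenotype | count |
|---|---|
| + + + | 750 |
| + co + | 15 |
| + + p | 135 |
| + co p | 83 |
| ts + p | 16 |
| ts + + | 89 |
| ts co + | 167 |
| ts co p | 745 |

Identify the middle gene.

co

The two most frequent reciprocal classes, + + + and ts co p, are the parental types, so the F1 was + + + / ts co p.
The two rarest classes, + co + and ts + p, are the double crossovers. Comparing them with the parentals, only the co allele has switched, so co is the middle locus and the order is p – co – ts.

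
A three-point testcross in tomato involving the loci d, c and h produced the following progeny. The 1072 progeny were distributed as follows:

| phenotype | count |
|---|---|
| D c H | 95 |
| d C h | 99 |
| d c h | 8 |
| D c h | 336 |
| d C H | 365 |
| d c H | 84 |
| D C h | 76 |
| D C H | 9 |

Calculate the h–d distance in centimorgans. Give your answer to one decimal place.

The two most frequent reciprocal classes, d C H and D c h, are the parental types, so the F1 was d C H / D c h.
The two rarest classes, D C H and d c h, are the double crossovers. Comparing them with the parentals, only the d allele has switched, so d is the middle locus and the order is c – d – h.
Crossovers in the d–h interval produce the single-crossover classes d C h and D c H (99 + 95 = 194) plus the double crossovers (17).
RF(d–h) = (194 + 17) / 1072 = 211/1072 = 0.1968 → 19.7 centimorgans.

19.7 centimorgans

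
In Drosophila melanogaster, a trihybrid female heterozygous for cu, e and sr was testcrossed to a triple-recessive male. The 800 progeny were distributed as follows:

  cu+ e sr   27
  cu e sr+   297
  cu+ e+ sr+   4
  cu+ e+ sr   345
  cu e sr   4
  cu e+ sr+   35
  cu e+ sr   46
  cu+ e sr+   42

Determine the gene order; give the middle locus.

sr

The two most frequent reciprocal classes, cu+ e+ sr and cu e sr+, are the parental types, so the F1 was cu+ e+ sr / cu e sr+.
The two rarest classes, cu+ e+ sr+ and cu e sr, are the double crossovers. Comparing them with the parentals, only the sr allele has switched, so sr is the middle locus and the order is e – sr – cu.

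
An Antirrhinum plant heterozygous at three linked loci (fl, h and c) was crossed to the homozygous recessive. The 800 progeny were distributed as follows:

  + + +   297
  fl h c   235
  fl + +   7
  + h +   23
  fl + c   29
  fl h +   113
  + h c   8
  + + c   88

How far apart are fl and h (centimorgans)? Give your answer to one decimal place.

8.4 centimorgans

The two most frequent reciprocal classes, + + + and fl h c, are the parental types, so the F1 was + + + / fl h c.
The two rarest classes, fl + + and + h c, are the double crossovers. Comparing them with the parentals, only the fl allele has switched, so fl is the middle locus and the order is h – fl – c.
Crossovers in the h–fl interval produce the single-crossover classes + h + and fl + c (23 + 29 = 52) plus the double crossovers (15).
RF(h–fl) = (52 + 15) / 800 = 67/800 = 0.0838 → 8.4 centimorgans.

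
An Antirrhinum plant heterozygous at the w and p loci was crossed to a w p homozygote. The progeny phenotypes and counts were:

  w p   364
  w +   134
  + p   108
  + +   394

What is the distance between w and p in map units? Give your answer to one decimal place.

The two most frequent classes, + + (394) and w p (364), are the parental types, so the F1 was + + / w p.
The recombinant classes are + p and w +: 108 + 134 = 242.
Recombination frequency = 242/1000 = 0.2420 ≈ 24.2%, i.e. 24.2 map units.

24.2 map units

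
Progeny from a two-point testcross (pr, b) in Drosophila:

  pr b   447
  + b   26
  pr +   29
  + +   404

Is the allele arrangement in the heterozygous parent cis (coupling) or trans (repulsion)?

cis

The two most frequent classes are + + (404) and pr b (447); these are the parental (non-recombinant) types.
So the F1 carried + + on one chromosome and pr b on the other — the recessive alleles are on the same chromosome (cis / coupling).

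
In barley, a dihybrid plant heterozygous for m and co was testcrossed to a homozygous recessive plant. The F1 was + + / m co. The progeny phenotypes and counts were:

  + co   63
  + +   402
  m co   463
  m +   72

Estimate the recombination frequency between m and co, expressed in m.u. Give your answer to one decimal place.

13.5 m.u.

The recombinant classes are + co and m +: 63 + 72 = 135.
Recombination frequency = 135/1000 = 0.1350 ≈ 13.5%, i.e. 13.5 m.u.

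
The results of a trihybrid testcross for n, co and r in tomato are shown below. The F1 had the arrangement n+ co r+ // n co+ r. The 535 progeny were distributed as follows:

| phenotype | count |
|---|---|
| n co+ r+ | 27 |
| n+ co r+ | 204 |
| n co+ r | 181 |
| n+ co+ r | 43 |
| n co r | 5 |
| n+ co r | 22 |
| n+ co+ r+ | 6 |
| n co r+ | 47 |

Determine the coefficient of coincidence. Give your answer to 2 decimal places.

0.97

The two rarest classes, n+ co+ r+ and n co r, are the double crossovers. Comparing them with the parentals, only the co allele has switched, so co is the middle locus and the order is r – co – n.
r–co: (49 + 11)/535 = 0.1121; co–n: (90 + 11)/535 = 0.1888.
Expected DCO frequency = 0.1121 × 0.1888 ≈ 0.02116; observed = 11/535 ≈ 0.02056.
Coefficient of coincidence = 0.02056/0.02116 ≈ 0.97.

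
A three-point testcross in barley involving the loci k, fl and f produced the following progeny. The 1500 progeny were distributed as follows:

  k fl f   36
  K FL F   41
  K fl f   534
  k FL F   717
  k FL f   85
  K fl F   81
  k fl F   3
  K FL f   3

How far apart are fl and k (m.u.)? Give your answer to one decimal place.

5.5 m.u.

The two most frequent reciprocal classes, K fl f and k FL F, are the parental types, so the F1 was K fl f / k FL F.
The two rarest classes, K FL f and k fl F, are the double crossovers. Comparing them with the parentals, only the fl allele has switched, so fl is the middle locus and the order is f – fl – k.
Crossovers in the fl–k interval produce the single-crossover classes k fl f and K FL F (36 + 41 = 77) plus the double crossovers (6).
RF(fl–k) = (77 + 6) / 1500 = 83/1500 = 0.0553 → 5.5 m.u.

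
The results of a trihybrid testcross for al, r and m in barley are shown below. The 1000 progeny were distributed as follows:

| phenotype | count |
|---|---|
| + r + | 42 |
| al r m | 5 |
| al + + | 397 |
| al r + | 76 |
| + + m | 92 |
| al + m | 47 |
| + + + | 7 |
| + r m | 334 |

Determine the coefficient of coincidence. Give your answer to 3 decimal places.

0.660

The two most frequent reciprocal classes, al + + and + r m, are the parental types, so the F1 was al + + / + r m.
The two rarest classes, + + + and al r m, are the double crossovers. Comparing them with the parentals, only the al allele has switched, so al is the middle locus and the order is m – al – r.
m–al: (89 + 12)/1000 = 0.1010; al–r: (168 + 12)/1000 = 0.1800.
Expected DCO frequency = 0.1010 × 0.1800 ≈ 0.01818; observed = 12/1000 ≈ 0.01200.
Coefficient of coincidence = 0.01200/0.01818 ≈ 0.660.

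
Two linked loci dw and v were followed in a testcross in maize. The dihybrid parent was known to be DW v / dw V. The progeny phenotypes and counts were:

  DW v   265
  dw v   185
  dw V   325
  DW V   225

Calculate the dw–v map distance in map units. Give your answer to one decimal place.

The recombinant classes are DW V and dw v: 225 + 185 = 410.
Recombination frequency = 410/1000 = 0.4100 ≈ 41.0%, i.e. 41.0 map units.

41.0 map units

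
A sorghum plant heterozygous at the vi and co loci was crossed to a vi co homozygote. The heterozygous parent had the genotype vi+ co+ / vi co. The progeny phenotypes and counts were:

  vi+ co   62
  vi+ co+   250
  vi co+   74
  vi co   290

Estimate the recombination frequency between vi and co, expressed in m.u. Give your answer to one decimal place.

20.1 m.u.

The recombinant classes are vi+ co and vi co+: 62 + 74 = 136.
Recombination frequency = 136/676 = 0.2012 ≈ 20.1%, i.e. 20.1 m.u.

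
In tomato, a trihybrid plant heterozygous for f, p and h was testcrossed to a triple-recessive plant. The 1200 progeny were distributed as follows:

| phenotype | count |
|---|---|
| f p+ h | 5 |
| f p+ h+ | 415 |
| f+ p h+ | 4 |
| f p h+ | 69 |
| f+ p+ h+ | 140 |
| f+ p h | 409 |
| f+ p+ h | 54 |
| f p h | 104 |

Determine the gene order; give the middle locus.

h

The two most frequent reciprocal classes, f p+ h+ and f+ p h, are the parental types, so the F1 was f p+ h+ / f+ p h.
The two rarest classes, f p+ h and f+ p h+, are the double crossovers. Comparing them with the parentals, only the h allele has switched, so h is the middle locus and the order is f – h – p.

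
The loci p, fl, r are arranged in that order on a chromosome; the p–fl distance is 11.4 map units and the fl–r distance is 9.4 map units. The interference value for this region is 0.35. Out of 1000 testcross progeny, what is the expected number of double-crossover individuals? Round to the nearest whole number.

7

Map distances give recombination frequencies of 0.114 and 0.094 for the two intervals.
With interference 0.35 (so coincidence = 0.65), expected double-crossover frequency = 0.114 × 0.094 × 0.65 = 0.00697.
Expected number = 0.00697 × 1000 = 6.97 ≈ 7.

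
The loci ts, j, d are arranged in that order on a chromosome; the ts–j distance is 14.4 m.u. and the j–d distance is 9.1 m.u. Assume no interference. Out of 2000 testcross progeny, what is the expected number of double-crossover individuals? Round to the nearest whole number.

26

Map distances give recombination frequencies of 0.144 and 0.091 for the two intervals.
With no interference, expected double-crossover frequency = 0.144 × 0.091 = 0.01310.
Expected number = 0.01310 × 2000 = 26.21 ≈ 26.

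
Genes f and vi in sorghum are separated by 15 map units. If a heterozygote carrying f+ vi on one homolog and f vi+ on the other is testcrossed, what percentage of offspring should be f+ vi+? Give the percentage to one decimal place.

7.5%

A map distance of 15 map units corresponds to a recombination frequency of 0.150.
The F1 is f+ vi / f vi+, so f+ vi+ is a recombinant gamete class with expected frequency r/2 = 0.150/2 = 0.0750.
That is 0.0750 = 7.5% of the progeny.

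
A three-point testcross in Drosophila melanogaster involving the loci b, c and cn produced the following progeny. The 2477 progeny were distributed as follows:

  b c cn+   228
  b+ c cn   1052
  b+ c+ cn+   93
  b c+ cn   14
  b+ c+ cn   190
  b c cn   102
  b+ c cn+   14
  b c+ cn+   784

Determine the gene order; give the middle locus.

cn

The two most frequent reciprocal classes, b c+ cn+ and b+ c cn, are the parental types, so the F1 was b c+ cn+ / b+ c cn.
The two rarest classes, b c+ cn and b+ c cn+, are the double crossovers. Comparing them with the parentals, only the cn allele has switched, so cn is the middle locus and the order is b – cn – c.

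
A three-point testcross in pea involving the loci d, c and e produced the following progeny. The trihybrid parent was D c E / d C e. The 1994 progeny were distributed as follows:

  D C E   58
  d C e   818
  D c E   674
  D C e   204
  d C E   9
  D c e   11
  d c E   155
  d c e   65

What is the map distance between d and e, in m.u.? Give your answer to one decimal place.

The two rarest classes, D c e and d C E, are the double crossovers. Comparing them with the parentals, only the e allele has switched, so e is the middle locus and the order is d – e – c.
Crossovers in the d–e interval produce the single-crossover classes d c E and D C e (155 + 204 = 359) plus the double crossovers (20).
RF(d–e) = (359 + 20) / 1994 = 379/1994 = 0.1901 → 19.0 m.u.

19.0 m.u.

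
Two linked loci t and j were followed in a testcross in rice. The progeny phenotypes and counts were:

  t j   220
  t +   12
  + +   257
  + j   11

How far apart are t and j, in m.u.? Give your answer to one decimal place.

The two most frequent classes, + + (257) and t j (220), are the parental types, so the F1 was + + / t j.
The recombinant classes are + j and t +: 11 + 12 = 23.
Recombination frequency = 23/500 = 0.0460 ≈ 4.6%, i.e. 4.6 m.u.

4.6 m.u.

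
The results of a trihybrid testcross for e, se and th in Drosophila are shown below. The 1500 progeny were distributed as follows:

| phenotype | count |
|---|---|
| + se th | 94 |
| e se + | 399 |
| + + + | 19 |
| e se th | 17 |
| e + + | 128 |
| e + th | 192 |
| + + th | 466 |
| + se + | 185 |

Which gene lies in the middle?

th

The two most frequent reciprocal classes, e se + and + + th, are the parental types, so the F1 was e se + / + + th.
The two rarest classes, e se th and + + +, are the double crossovers. Comparing them with the parentals, only the th allele has switched, so th is the middle locus and the order is e – th – se.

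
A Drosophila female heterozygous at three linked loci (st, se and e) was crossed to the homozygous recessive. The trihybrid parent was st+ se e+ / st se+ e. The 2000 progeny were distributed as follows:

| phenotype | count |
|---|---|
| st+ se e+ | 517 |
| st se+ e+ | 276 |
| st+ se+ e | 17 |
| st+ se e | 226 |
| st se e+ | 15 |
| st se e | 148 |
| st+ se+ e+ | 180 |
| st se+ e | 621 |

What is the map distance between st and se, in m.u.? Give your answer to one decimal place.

18.0 m.u.

The two rarest classes, st se e+ and st+ se+ e, are the double crossovers. Comparing them with the parentals, only the st allele has switched, so st is the middle locus and the order is e – st – se.
Crossovers in the st–se interval produce the single-crossover classes st+ se+ e+ and st se e (180 + 148 = 328) plus the double crossovers (32).
RF(st–se) = (328 + 32) / 2000 = 360/2000 = 0.1800 → 18.0 m.u.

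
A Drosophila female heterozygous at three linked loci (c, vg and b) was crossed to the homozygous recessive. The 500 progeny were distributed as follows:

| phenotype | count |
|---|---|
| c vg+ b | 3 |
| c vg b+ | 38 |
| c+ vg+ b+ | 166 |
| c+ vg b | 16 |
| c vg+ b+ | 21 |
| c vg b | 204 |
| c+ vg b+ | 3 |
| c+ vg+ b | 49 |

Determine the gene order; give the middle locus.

vg

The two most frequent reciprocal classes, c+ vg+ b+ and c vg b, are the parental types, so the F1 was c+ vg+ b+ / c vg b.
The two rarest classes, c+ vg b+ and c vg+ b, are the double crossovers. Comparing them with the parentals, only the vg allele has switched, so vg is the middle locus and the order is b – vg – c.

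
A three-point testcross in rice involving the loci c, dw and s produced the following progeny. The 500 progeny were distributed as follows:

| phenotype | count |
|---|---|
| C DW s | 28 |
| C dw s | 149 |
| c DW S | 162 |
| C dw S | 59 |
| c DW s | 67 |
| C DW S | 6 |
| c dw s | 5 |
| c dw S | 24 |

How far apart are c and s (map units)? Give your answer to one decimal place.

27.4 map units

The two most frequent reciprocal classes, c DW S and C dw s, are the parental types, so the F1 was c DW S / C dw s.
The two rarest classes, C DW S and c dw s, are the double crossovers. Comparing them with the parentals, only the c allele has switched, so c is the middle locus and the order is dw – c – s.
Crossovers in the c–s interval produce the single-crossover classes c DW s and C dw S (67 + 59 = 126) plus the double crossovers (11).
RF(c–s) = (126 + 11) / 500 = 137/500 = 0.2740 → 27.4 map units.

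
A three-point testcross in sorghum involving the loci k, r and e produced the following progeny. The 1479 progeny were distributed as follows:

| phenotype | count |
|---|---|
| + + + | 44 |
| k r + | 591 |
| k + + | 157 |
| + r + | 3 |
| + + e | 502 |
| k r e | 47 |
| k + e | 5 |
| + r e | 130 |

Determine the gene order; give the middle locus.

The two most frequent reciprocal classes, k r + and + + e, are the parental types, so the F1 was k r + / + + e.
The two rarest classes, + r + and k + e, are the double crossovers. Comparing them with the parentals, only the k allele has switched, so k is the middle locus and the order is r – k – e.

k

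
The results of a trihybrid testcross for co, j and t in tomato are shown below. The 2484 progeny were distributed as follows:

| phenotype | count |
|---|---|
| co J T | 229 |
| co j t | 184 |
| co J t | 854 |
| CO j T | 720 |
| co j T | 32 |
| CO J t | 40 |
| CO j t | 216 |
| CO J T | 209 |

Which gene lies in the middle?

co

The two most frequent reciprocal classes, CO j T and co J t, are the parental types, so the F1 was CO j T / co J t.
The two rarest classes, co j T and CO J t, are the double crossovers. Comparing them with the parentals, only the co allele has switched, so co is the middle locus and the order is t – co – j.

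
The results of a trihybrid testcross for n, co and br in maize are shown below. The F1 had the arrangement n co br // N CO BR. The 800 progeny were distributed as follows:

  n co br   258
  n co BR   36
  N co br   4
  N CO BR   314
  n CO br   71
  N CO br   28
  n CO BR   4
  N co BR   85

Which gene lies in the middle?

The two rarest classes, N co br and n CO BR, are the double crossovers. Comparing them with the parentals, only the n allele has switched, so n is the middle locus and the order is br – n – co.

n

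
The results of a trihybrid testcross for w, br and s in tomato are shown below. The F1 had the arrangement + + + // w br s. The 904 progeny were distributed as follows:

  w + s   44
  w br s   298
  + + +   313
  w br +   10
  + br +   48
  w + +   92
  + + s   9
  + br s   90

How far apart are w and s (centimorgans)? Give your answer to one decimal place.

22.2 centimorgans

The two rarest classes, + + s and w br +, are the double crossovers. Comparing them with the parentals, only the s allele has switched, so s is the middle locus and the order is w – s – br.
Crossovers in the w–s interval produce the single-crossover classes w + + and + br s (92 + 90 = 182) plus the double crossovers (19).
RF(w–s) = (182 + 19) / 904 = 201/904 = 0.2223 → 22.2 centimorgans.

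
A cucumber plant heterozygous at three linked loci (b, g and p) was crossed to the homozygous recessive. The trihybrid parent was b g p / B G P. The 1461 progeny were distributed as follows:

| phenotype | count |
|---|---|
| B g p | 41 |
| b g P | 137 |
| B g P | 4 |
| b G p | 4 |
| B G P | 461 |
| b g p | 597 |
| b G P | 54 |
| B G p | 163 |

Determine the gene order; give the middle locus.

The two rarest classes, b G p and B g P, are the double crossovers. Comparing them with the parentals, only the g allele has switched, so g is the middle locus and the order is p – g – b.

g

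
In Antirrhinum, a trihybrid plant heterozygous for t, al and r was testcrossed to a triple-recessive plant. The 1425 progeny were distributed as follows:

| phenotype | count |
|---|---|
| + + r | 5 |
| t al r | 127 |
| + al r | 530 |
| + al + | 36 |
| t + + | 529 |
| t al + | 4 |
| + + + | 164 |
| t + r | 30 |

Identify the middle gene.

The two most frequent reciprocal classes, + al r and t + +, are the parental types, so the F1 was + al r / t + +.
The two rarest classes, + + r and t al +, are the double crossovers. Comparing them with the parentals, only the al allele has switched, so al is the middle locus and the order is t – al – r.

al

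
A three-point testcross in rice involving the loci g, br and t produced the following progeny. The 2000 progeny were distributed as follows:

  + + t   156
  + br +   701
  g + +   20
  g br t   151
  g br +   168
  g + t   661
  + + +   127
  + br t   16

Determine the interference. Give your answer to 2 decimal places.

0.36

The two most frequent reciprocal classes, g + t and + br +, are the parental types, so the F1 was g + t / + br +.
The two rarest classes, g + + and + br t, are the double crossovers. Comparing them with the parentals, only the t allele has switched, so t is the middle locus and the order is br – t – g.
br–t: (278 + 36)/2000 = 0.1570; t–g: (324 + 36)/2000 = 0.1800.
Expected DCO frequency = 0.1570 × 0.1800 ≈ 0.02826; observed = 36/2000 ≈ 0.01800.
Coefficient of coincidence = 0.01800/0.02826 ≈ 0.64; interference = 1 − 0.64 = 0.36.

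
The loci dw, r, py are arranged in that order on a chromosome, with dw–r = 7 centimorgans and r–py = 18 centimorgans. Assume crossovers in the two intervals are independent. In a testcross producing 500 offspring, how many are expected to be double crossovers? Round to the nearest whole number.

Map distances give recombination frequencies of 0.070 and 0.180 for the two intervals.
With no interference, expected double-crossover frequency = 0.070 × 0.180 = 0.01260.
Expected number = 0.01260 × 500 = 6.30 ≈ 6.

6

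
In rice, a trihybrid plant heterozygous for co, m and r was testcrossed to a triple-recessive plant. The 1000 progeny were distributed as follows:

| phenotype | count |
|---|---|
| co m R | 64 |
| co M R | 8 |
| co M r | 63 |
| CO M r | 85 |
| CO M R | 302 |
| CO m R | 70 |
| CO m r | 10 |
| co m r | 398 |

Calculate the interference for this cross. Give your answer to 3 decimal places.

0.286

The two most frequent reciprocal classes, CO M R and co m r, are the parental types, so the F1 was CO M R / co m r.
The two rarest classes, co M R and CO m r, are the double crossovers. Comparing them with the parentals, only the co allele has switched, so co is the middle locus and the order is m – co – r.
m–co: (133 + 18)/1000 = 0.1510; co–r: (149 + 18)/1000 = 0.1670.
Expected DCO frequency = 0.1510 × 0.1670 ≈ 0.02522; observed = 18/1000 ≈ 0.01800.
Coefficient of coincidence = 0.01800/0.02522 ≈ 0.714; interference = 1 − 0.714 = 0.286.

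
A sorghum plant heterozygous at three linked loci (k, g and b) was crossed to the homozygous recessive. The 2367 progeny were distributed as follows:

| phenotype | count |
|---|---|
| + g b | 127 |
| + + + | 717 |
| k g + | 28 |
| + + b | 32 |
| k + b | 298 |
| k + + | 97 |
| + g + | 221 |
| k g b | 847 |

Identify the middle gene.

b

The two most frequent reciprocal classes, k g b and + + +, are the parental types, so the F1 was k g b / + + +.
The two rarest classes, k g + and + + b, are the double crossovers. Comparing them with the parentals, only the b allele has switched, so b is the middle locus and the order is g – b – k.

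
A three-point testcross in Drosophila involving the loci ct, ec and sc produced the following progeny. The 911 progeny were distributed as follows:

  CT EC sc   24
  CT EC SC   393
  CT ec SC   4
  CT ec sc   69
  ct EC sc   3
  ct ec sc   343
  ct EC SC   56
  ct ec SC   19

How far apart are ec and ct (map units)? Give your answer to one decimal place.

The two most frequent reciprocal classes, CT EC SC and ct ec sc, are the parental types, so the F1 was CT EC SC / ct ec sc.
The two rarest classes, CT ec SC and ct EC sc, are the double crossovers. Comparing them with the parentals, only the ec allele has switched, so ec is the middle locus and the order is ct – ec – sc.
Crossovers in the ct–ec interval produce the single-crossover classes ct EC SC and CT ec sc (56 + 69 = 125) plus the double crossovers (7).
RF(ct–ec) = (125 + 7) / 911 = 132/911 = 0.1449 → 14.5 map units.

14.5 map units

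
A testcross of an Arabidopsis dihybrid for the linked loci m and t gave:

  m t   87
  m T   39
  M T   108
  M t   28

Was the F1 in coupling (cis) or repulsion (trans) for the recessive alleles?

cis

The two most frequent classes are M T (108) and m t (87); these are the parental (non-recombinant) types.
So the F1 carried M T on one chromosome and m t on the other — the recessive alleles are on the same chromosome (cis / coupling).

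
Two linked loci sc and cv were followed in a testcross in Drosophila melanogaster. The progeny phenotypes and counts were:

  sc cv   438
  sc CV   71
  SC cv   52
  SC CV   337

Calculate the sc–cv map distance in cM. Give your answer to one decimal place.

13.7 cM

The two most frequent classes, SC CV (337) and sc cv (438), are the parental types, so the F1 was SC CV / sc cv.
The recombinant classes are SC cv and sc CV: 52 + 71 = 123.
Recombination frequency = 123/898 = 0.1370 ≈ 13.7%, i.e. 13.7 cM.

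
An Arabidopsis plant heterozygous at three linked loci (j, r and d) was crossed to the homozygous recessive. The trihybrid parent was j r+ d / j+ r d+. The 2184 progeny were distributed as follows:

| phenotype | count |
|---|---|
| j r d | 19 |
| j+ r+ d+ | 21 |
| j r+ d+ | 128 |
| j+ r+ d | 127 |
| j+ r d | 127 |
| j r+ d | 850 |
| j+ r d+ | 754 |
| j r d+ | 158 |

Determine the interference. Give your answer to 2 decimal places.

The two rarest classes, j r d and j+ r+ d+, are the double crossovers. Comparing them with the parentals, only the r allele has switched, so r is the middle locus and the order is j – r – d.
j–r: (285 + 40)/2184 = 0.1488; r–d: (255 + 40)/2184 = 0.1351.
Expected DCO frequency = 0.1488 × 0.1351 ≈ 0.02010; observed = 40/2184 ≈ 0.01832.
Coefficient of coincidence = 0.01832/0.02010 ≈ 0.91; interference = 1 − 0.91 = 0.09.

0.09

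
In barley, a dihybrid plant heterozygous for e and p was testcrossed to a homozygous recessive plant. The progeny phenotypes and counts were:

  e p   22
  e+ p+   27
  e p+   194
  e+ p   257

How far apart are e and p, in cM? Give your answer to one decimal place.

The two most frequent classes, e+ p (257) and e p+ (194), are the parental types, so the F1 was e+ p / e p+.
The recombinant classes are e+ p+ and e p: 27 + 22 = 49.
Recombination frequency = 49/500 = 0.0980 ≈ 9.8%, i.e. 9.8 cM.

9.8 cM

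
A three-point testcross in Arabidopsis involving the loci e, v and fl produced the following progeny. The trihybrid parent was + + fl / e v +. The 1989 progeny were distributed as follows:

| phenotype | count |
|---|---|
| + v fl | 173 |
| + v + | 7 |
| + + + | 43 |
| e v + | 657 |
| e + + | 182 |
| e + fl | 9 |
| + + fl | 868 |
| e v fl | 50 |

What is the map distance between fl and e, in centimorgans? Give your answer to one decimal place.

The two rarest classes, e + fl and + v +, are the double crossovers. Comparing them with the parentals, only the e allele has switched, so e is the middle locus and the order is v – e – fl.
Crossovers in the e–fl interval produce the single-crossover classes + + + and e v fl (43 + 50 = 93) plus the double crossovers (16).
RF(e–fl) = (93 + 16) / 1989 = 109/1989 = 0.0548 → 5.5 centimorgans.

5.5 centimorgans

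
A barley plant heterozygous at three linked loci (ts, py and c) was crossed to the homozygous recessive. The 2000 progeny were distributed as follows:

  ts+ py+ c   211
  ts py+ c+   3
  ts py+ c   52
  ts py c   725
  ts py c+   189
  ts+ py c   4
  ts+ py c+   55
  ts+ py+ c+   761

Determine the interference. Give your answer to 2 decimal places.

0.70

The two most frequent reciprocal classes, ts+ py+ c+ and ts py c, are the parental types, so the F1 was ts+ py+ c+ / ts py c.
The two rarest classes, ts py+ c+ and ts+ py c, are the double crossovers. Comparing them with the parentals, only the ts allele has switched, so ts is the middle locus and the order is c – ts – py.
c–ts: (400 + 7)/2000 = 0.2035; ts–py: (107 + 7)/2000 = 0.0570.
Expected DCO frequency = 0.2035 × 0.0570 ≈ 0.01160; observed = 7/2000 ≈ 0.00350.
Coefficient of coincidence = 0.00350/0.01160 ≈ 0.30; interference = 1 − 0.30 = 0.70.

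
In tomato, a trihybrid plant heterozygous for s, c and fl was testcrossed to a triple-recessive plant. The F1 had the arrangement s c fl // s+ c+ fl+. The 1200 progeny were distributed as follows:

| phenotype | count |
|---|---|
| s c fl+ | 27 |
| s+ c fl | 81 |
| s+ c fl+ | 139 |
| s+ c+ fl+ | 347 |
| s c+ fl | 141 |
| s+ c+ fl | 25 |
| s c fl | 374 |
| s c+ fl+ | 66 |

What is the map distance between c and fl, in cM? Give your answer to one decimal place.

The two rarest classes, s c fl+ and s+ c+ fl, are the double crossovers. Comparing them with the parentals, only the fl allele has switched, so fl is the middle locus and the order is s – fl – c.
Crossovers in the fl–c interval produce the single-crossover classes s c+ fl and s+ c fl+ (141 + 139 = 280) plus the double crossovers (52).
RF(fl–c) = (280 + 52) / 1200 = 332/1200 = 0.2767 → 27.7 cM.

27.7 cM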